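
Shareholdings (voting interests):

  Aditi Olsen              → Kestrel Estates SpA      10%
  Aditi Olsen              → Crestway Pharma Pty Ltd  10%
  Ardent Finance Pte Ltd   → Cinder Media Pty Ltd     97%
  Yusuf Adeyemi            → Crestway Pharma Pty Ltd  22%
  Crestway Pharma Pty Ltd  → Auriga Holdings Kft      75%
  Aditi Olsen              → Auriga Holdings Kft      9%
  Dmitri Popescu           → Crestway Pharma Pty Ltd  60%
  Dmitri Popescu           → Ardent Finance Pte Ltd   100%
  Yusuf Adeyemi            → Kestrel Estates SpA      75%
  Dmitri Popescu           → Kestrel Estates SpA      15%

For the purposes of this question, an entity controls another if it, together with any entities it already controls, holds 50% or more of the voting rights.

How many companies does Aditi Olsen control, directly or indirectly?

0

Aditi's largest direct stake is 10% in Kestrel, which does not meet the threshold.
Aditi controls 0 companies.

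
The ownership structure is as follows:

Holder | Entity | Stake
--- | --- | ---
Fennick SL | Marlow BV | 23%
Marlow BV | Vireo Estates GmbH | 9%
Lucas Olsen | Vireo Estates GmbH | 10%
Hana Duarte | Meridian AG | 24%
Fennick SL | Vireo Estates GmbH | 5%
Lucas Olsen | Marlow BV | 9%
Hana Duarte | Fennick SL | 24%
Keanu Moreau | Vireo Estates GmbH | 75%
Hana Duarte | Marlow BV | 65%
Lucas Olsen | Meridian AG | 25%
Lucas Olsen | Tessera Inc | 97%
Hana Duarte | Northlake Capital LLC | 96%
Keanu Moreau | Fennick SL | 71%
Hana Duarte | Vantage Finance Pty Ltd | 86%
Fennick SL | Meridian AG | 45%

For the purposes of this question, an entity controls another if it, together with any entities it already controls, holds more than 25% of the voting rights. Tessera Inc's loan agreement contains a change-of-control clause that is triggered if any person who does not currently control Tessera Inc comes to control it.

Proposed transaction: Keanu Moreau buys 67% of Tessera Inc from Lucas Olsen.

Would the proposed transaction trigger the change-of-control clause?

The purchase adds only to Keanu's holdings (Lucas's stake shrinks), so Keanu is the only person who could newly come to control Tessera.
Keanu holds 71% of Fennick, so Keanu controls Fennick.
Fennick holds 45% of Meridian, so Keanu controls Meridian.
Keanu and Fennick together hold 75% + 5% = 80% of Vireo, so Keanu controls Vireo.
Neither Keanu nor any entity Keanu controls holds any voting interest in Tessera.
So before the transaction, Keanu does not control Tessera.
After the purchase, Keanu holds 67% of Tessera directly, and Lucas's stake falls to 30%.
Keanu holds 67% of Tessera, so Keanu controls Tessera.
Keanu did not control Tessera before and does after, so the clause is triggered.

Yes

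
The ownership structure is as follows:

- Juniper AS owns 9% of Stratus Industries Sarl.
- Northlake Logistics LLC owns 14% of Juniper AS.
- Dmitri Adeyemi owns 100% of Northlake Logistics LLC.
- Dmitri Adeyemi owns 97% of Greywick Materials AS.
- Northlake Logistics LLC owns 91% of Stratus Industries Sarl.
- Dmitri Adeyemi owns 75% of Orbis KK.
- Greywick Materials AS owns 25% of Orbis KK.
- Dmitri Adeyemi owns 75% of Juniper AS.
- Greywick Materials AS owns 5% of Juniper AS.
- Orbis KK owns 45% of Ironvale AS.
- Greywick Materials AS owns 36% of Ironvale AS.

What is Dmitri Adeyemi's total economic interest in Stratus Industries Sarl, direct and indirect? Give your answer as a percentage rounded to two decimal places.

Dmitri reaches Stratus along 4 paths.
Via Northlake: 100% × 91% = 91%.
Via Northlake → Juniper: 100% × 14% × 9% = 1.26%.
Via Juniper: 75% × 9% = 6.75%.
Via Greywick → Juniper: 97% × 5% × 9% = 0.4365%.
Total: 91% + 1.26% + 6.75% + 0.4365% = 99.4465%.
Rounded: 99.45%.

99.45%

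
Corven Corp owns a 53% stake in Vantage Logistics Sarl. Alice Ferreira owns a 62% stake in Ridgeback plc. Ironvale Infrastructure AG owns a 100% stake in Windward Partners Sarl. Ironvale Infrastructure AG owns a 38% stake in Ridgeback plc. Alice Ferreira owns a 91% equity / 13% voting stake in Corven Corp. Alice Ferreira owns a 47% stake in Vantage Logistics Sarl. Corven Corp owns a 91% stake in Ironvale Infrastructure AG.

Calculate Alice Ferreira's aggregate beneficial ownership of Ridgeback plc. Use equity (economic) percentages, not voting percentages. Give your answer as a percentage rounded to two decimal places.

Alice reaches Ridgeback along 2 paths.
Direct stake: 62% = 62%.
Via Corven → Ironvale: 91% × 91% × 38% = 31.4678%.
Total: 62% + 31.4678% = 93.4678%.
Rounded: 93.47%.

93.47%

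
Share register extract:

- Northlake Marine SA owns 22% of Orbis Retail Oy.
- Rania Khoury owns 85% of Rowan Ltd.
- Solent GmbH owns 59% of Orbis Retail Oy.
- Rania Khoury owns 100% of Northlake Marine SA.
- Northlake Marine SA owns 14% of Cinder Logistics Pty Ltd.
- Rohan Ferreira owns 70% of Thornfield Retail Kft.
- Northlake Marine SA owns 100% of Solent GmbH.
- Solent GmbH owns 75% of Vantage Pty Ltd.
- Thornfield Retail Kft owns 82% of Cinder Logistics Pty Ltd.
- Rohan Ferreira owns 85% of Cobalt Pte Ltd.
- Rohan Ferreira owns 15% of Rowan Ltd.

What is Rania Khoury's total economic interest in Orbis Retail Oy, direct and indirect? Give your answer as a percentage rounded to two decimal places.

81.00%

Rania reaches Orbis along 2 paths.
Via Northlake: 100% × 22% = 22%.
Via Northlake → Solent: 100% × 100% × 59% = 59%.
Total: 22% + 59% = 81%.
Rounded: 81.00%.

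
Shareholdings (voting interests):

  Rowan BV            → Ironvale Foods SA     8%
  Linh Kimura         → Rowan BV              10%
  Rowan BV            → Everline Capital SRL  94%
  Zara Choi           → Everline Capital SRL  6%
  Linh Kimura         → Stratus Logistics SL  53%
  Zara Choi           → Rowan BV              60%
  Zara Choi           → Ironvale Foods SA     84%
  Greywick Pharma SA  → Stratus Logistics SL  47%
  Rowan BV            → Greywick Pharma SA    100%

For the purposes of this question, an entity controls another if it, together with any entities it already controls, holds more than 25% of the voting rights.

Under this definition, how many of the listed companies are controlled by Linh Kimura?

1

Linh holds 53% of Stratus, so Linh controls Stratus.
No other company's threshold is met.
Linh controls 1 company.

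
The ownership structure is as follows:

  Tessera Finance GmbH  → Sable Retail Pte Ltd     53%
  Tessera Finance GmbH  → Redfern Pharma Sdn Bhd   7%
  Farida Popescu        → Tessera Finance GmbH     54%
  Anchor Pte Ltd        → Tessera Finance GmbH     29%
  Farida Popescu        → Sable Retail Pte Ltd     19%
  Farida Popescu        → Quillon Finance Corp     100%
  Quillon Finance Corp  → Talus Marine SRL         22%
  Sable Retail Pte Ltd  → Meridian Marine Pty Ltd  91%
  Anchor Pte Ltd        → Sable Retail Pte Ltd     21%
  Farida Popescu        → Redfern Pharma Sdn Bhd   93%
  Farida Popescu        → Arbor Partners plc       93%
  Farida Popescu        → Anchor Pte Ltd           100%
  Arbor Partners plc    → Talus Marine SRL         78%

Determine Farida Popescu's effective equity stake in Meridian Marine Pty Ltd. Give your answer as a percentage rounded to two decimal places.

Farida reaches Meridian along 4 paths.
Via Sable: 19% × 91% = 17.29%.
Via Anchor → Sable: 100% × 21% × 91% = 19.11%.
Via Tessera → Sable: 54% × 53% × 91% = 26.0442%.
Via Anchor → Tessera → Sable: 100% × 29% × 53% × 91% = 13.9867%.
Total: 17.29% + 19.11% + 26.0442% + 13.9867% = 76.4309%.
Rounded: 76.43%.

76.43%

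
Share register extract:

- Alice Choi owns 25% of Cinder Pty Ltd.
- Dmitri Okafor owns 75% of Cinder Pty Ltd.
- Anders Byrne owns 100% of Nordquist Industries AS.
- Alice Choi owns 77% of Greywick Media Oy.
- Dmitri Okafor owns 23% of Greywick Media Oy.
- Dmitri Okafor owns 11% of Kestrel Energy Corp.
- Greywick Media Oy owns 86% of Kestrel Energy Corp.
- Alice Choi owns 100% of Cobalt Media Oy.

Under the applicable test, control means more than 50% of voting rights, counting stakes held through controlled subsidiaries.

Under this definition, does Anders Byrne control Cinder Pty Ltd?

No

Anders holds 100% of Nordquist, so Anders controls Nordquist.
Neither Anders nor any entity Anders controls holds any voting interest in Cinder.
So Anders does not control Cinder.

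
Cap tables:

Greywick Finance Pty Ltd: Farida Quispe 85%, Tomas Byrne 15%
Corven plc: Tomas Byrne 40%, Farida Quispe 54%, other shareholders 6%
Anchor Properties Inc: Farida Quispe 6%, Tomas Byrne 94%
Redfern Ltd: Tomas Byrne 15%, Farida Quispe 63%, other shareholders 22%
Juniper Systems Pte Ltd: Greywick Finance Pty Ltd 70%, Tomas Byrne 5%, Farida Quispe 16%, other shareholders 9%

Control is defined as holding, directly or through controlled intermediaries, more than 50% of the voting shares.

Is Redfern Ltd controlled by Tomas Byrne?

No

Tomas holds 94% of Anchor, so Tomas controls Anchor.
In Redfern, Tomas's side holds only 15%, not > 50%.
So Tomas does not control Redfern.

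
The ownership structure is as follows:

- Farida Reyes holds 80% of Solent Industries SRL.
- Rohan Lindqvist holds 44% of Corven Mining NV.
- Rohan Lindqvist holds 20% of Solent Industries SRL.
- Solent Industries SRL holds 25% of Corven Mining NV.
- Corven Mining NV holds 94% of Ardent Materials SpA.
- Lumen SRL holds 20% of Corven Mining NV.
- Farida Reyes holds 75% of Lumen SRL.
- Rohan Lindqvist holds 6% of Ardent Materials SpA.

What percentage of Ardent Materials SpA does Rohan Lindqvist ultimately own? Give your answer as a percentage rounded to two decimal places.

Rohan reaches Ardent along 3 paths.
Via Corven: 44% × 94% = 41.36%.
Via Solent → Corven: 20% × 25% × 94% = 4.7%.
Direct stake: 6% = 6%.
Total: 41.36% + 4.7% + 6% = 52.06%.

52.06%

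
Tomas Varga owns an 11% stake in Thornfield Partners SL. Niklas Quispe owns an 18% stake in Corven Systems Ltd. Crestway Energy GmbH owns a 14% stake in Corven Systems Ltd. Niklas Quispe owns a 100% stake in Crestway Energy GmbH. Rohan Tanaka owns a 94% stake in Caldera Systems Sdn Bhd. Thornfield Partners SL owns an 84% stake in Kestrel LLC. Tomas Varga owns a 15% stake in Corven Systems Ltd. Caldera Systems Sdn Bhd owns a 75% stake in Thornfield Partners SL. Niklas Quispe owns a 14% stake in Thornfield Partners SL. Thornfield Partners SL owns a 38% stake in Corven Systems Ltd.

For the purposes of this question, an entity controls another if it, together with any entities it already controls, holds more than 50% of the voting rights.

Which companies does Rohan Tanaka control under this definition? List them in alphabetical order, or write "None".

Rohan holds 94% of Caldera, so Rohan controls Caldera.
Caldera holds 75% of Thornfield, so Rohan controls Thornfield.
Thornfield holds 84% of Kestrel, so Rohan controls Kestrel.
No other company's threshold is met.

Caldera Systems Sdn Bhd, Kestrel LLC, Thornfield Partners SL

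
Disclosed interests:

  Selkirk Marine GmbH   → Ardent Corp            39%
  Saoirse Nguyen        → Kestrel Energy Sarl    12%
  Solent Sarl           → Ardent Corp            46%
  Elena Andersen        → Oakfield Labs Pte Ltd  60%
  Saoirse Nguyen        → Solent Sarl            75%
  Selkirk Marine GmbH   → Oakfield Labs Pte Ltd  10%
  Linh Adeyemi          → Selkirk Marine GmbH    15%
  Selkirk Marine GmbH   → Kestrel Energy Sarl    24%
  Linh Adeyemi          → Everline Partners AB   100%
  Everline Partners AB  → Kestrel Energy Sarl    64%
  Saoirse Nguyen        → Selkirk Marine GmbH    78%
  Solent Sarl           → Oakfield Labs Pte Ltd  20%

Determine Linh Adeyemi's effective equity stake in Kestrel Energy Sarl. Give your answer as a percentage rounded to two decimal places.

67.60%

Linh reaches Kestrel along 2 paths.
Via Selkirk: 15% × 24% = 3.6%.
Via Everline: 100% × 64% = 64%.
Total: 3.6% + 64% = 67.6%.
Rounded: 67.60%.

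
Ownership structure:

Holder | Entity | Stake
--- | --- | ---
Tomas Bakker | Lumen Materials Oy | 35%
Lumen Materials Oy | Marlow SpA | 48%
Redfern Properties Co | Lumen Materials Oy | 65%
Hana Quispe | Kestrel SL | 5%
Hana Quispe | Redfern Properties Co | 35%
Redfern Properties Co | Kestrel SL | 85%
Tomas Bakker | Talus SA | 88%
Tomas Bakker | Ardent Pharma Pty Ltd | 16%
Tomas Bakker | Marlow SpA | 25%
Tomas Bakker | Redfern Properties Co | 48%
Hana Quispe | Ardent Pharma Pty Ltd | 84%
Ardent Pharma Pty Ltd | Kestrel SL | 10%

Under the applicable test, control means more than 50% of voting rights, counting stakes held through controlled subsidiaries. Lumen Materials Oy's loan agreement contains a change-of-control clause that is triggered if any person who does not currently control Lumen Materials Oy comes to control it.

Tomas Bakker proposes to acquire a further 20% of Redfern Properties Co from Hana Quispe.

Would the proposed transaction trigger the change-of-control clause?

The purchase adds only to Tomas's holdings (Hana's stake shrinks), so Tomas is the only person who could newly come to control Lumen.
Tomas holds 88% of Talus, so Tomas controls Talus.
In Lumen, Tomas's side holds only 35%, not > 50%.
So before the transaction, Tomas does not control Lumen.
After the purchase, Tomas's direct stake in Redfern rises to 48% + 20% = 68%, and Hana's stake falls to 15%.
Tomas holds 68% of Redfern, so Tomas controls Redfern.
Redfern and Tomas together hold 65% + 35% = 100% of Lumen, so Tomas controls Lumen.
Tomas did not control Lumen before and does after, so the clause is triggered.

Yes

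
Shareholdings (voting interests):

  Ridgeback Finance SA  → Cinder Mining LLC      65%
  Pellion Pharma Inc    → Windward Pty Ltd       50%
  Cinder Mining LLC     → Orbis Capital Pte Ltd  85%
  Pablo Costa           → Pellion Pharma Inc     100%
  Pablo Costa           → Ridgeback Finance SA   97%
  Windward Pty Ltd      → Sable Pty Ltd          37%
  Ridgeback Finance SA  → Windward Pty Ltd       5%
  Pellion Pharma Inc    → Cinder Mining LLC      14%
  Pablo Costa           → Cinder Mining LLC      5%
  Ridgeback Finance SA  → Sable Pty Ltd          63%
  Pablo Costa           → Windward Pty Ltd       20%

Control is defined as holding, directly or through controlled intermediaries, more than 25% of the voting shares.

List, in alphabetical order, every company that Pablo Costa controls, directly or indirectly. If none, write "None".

Cinder Mining LLC, Orbis Capital Pte Ltd, Pellion Pharma Inc, Ridgeback Finance SA, Sable Pty Ltd, Windward Pty Ltd

Pablo holds 100% of Pellion, so Pablo controls Pellion.
Pablo holds 97% of Ridgeback, so Pablo controls Ridgeback.
Ridgeback and Pablo and Pellion together hold 5% + 20% + 50% = 75% of Windward, so Pablo controls Windward.
Pablo and Pellion and Ridgeback together hold 5% + 14% + 65% = 84% of Cinder, so Pablo controls Cinder.
Windward and Ridgeback together hold 37% + 63% = 100% of Sable, so Pablo controls Sable.
Cinder holds 85% of Orbis, so Pablo controls Orbis.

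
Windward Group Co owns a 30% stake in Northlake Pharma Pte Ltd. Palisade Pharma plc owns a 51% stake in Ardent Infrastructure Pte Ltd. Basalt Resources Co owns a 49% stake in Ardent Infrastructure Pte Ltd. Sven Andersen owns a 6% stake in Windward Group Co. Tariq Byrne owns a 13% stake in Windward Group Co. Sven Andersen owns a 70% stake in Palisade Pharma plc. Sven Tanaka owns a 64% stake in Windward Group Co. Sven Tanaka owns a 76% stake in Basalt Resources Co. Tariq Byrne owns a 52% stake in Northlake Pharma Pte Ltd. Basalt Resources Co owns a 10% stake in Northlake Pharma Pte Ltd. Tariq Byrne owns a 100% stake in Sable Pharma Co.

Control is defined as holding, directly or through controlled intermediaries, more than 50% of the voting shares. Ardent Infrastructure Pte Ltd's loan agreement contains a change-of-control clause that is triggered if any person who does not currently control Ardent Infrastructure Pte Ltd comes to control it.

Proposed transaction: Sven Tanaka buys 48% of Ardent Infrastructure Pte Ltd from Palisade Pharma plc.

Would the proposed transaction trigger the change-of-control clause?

The purchase adds only to Sven Tanaka's holdings (Palisade's stake shrinks), so Sven Tanaka is the only person who could newly come to control Ardent.
Sven Tanaka holds 64% of Windward, so Sven Tanaka controls Windward.
Sven Tanaka holds 76% of Basalt, so Sven Tanaka controls Basalt.
In Ardent, Sven Tanaka's side holds only 49%, not > 50%.
So before the transaction, Sven Tanaka does not control Ardent.
After the purchase, Sven Tanaka holds 48% of Ardent directly, and Palisade's stake falls to 3%.
Basalt and Sven Tanaka together hold 49% + 48% = 97% of Ardent, so Sven Tanaka controls Ardent.
Sven Tanaka did not control Ardent before and does after, so the clause is triggered.

Yes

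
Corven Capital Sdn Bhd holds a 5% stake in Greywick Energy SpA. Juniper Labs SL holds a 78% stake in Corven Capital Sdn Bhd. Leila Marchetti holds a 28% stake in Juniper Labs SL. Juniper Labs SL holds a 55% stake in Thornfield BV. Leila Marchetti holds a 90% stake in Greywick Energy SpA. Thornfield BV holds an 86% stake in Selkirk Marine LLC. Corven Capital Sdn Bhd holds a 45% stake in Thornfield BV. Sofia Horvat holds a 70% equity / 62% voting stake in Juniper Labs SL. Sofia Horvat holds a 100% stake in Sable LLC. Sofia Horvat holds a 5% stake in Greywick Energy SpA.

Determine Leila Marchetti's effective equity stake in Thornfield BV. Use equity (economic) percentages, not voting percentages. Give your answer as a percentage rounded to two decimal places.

Leila reaches Thornfield along 2 paths.
Via Juniper: 28% × 55% = 15.4%.
Via Juniper → Corven: 28% × 78% × 45% = 9.828%.
Total: 15.4% + 9.828% = 25.228%.
Rounded: 25.23%.

25.23%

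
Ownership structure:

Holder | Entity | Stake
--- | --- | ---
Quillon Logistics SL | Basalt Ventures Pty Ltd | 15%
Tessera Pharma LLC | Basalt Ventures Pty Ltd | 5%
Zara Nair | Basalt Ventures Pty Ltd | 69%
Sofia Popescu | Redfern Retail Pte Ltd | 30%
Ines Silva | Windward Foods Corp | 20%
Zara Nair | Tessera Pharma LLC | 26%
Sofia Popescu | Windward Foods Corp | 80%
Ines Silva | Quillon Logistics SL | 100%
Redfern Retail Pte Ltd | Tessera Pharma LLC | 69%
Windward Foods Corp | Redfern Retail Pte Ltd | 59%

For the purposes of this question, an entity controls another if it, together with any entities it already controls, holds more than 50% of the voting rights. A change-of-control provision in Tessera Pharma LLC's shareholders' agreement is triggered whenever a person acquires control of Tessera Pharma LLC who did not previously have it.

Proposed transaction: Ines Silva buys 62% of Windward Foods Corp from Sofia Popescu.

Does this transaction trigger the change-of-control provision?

The purchase adds only to Ines's holdings (Sofia's stake shrinks), so Ines is the only person who could newly come to control Tessera.
Ines holds 100% of Quillon, so Ines controls Quillon.
Neither Ines nor any entity Ines controls holds any voting interest in Tessera.
So before the transaction, Ines does not control Tessera.
After the purchase, Ines's direct stake in Windward rises to 20% + 62% = 82%, and Sofia's stake falls to 18%.
Ines holds 82% of Windward, so Ines controls Windward.
Windward holds 59% of Redfern, so Ines controls Redfern.
Redfern holds 69% of Tessera, so Ines controls Tessera.
Ines did not control Tessera before and does after, so the clause is triggered.

Yes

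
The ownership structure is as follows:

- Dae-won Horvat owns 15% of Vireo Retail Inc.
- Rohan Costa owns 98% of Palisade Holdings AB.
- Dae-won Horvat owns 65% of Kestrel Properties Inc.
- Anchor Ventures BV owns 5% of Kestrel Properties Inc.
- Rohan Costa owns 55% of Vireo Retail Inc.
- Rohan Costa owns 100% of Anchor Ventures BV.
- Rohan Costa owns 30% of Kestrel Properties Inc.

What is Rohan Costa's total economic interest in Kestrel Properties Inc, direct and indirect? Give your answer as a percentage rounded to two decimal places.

35.00%

Rohan reaches Kestrel along 2 paths.
Via Anchor: 100% × 5% = 5%.
Direct stake: 30% = 30%.
Total: 5% + 30% = 35%.
Rounded: 35.00%.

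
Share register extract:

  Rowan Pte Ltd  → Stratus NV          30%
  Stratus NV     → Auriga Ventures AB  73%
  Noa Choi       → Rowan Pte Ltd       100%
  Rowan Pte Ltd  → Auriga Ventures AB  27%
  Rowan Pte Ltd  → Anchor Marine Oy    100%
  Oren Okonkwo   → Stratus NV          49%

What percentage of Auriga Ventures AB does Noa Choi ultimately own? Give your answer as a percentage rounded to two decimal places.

48.90%

Noa reaches Auriga along 2 paths.
Via Rowan → Stratus: 100% × 30% × 73% = 21.9%.
Via Rowan: 100% × 27% = 27%.
Total: 21.9% + 27% = 48.9%.
Rounded: 48.90%.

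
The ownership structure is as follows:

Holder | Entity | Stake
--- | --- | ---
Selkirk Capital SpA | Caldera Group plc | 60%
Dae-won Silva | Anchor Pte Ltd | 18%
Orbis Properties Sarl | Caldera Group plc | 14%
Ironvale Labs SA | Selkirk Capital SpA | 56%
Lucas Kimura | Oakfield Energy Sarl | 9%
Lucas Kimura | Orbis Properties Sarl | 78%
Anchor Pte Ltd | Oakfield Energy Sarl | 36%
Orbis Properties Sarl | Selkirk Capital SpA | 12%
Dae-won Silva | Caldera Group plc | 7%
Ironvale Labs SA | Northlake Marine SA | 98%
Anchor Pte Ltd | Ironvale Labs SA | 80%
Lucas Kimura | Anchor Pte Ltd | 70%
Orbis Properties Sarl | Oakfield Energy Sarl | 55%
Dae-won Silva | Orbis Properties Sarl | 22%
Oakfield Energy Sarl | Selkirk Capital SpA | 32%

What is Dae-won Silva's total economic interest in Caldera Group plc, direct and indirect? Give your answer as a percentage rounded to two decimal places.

Dae-won reaches Caldera along 6 paths.
Via Orbis: 22% × 14% = 3.08%.
Via Anchor → Ironvale → Selkirk: 18% × 80% × 56% × 60% = 4.8384%.
Via Orbis → Oakfield → Selkirk: 22% × 55% × 32% × 60% = 2.3232%.
Via Anchor → Oakfield → Selkirk: 18% × 36% × 32% × 60% = 1.24416%.
Via Orbis → Selkirk: 22% × 12% × 60% = 1.584%.
Direct stake: 7% = 7%.
Total: 3.08% + 4.8384% + 2.3232% + 1.24416% + 1.584% + 7% = 20.06976%.
Rounded: 20.07%.

20.07%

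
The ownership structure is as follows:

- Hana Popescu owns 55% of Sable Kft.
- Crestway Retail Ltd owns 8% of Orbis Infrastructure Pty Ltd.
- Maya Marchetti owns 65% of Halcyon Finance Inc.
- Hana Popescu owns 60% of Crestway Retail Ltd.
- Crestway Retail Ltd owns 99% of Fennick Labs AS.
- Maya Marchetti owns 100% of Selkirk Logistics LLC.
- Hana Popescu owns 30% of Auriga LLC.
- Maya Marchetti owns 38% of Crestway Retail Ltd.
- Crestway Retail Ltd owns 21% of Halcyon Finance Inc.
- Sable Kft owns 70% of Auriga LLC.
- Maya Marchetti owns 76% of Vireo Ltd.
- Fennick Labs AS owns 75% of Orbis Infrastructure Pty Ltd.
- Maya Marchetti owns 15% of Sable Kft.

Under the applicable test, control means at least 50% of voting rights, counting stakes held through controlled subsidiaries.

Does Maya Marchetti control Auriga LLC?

No

Maya holds 100% of Selkirk, so Maya controls Selkirk.
Maya holds 76% of Vireo, so Maya controls Vireo.
Maya holds 65% of Halcyon, so Maya controls Halcyon.
Neither Maya nor any entity Maya controls holds any voting interest in Auriga.
So Maya does not control Auriga.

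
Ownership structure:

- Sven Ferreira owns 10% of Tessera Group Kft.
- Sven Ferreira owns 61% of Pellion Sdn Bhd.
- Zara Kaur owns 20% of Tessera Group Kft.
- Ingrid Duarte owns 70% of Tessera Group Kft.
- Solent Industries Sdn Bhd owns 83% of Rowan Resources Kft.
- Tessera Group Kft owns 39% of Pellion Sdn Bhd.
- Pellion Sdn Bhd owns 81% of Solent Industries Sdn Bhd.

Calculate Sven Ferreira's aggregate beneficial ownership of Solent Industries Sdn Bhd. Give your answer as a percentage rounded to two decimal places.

Sven reaches Solent along 2 paths.
Via Pellion: 61% × 81% = 49.41%.
Via Tessera → Pellion: 10% × 39% × 81% = 3.159%.
Total: 49.41% + 3.159% = 52.569%.
Rounded: 52.57%.

52.57%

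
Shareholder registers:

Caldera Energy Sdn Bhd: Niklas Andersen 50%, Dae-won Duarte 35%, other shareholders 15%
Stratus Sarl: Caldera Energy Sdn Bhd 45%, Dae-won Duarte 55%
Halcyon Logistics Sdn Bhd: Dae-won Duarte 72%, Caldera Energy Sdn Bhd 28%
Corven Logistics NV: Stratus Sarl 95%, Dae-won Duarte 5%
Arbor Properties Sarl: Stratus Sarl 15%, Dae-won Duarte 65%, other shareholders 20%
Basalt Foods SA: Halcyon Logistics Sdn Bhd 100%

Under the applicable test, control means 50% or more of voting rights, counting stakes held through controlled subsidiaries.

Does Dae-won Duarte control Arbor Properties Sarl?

Yes

Dae-won holds 55% of Stratus, so Dae-won controls Stratus.
Stratus and Dae-won together hold 15% + 65% = 80% of Arbor, so Dae-won controls Arbor.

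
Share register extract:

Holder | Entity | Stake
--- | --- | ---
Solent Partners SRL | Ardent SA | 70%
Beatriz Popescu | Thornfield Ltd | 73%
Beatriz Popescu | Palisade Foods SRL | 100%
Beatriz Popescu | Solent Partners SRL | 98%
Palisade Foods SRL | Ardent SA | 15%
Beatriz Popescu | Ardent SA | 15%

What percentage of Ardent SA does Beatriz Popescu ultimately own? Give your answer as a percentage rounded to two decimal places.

98.60%

Beatriz reaches Ardent along 3 paths.
Via Solent: 98% × 70% = 68.6%.
Direct stake: 15% = 15%.
Via Palisade: 100% × 15% = 15%.
Total: 68.6% + 15% + 15% = 98.6%.
Rounded: 98.60%.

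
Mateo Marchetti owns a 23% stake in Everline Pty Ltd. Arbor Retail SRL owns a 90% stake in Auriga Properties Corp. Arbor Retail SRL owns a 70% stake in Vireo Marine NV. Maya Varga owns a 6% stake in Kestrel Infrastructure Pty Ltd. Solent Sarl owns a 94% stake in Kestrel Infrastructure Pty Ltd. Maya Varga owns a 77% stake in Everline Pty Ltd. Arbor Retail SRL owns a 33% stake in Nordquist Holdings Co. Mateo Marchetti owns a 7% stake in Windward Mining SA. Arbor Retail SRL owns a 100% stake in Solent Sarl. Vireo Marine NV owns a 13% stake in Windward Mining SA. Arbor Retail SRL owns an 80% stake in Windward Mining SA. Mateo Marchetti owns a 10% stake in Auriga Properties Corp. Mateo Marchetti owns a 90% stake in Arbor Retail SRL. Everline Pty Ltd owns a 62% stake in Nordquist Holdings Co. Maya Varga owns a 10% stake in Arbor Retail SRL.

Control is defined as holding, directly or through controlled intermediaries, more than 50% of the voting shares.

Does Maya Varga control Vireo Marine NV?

No

Maya holds 77% of Everline, so Maya controls Everline.
Everline holds 62% of Nordquist, so Maya controls Nordquist.
Neither Maya nor any entity Maya controls holds any voting interest in Vireo.
So Maya does not control Vireo.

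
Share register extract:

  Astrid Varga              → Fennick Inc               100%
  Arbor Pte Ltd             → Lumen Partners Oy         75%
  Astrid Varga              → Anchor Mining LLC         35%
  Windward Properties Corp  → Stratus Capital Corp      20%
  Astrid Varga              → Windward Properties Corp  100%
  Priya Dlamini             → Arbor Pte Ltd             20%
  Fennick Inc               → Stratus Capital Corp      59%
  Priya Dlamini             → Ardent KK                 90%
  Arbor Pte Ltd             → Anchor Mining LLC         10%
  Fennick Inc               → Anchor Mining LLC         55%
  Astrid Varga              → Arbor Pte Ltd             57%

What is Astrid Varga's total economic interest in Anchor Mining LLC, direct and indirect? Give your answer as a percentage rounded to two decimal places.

95.70%

Astrid reaches Anchor along 3 paths.
Direct stake: 35% = 35%.
Via Fennick: 100% × 55% = 55%.
Via Arbor: 57% × 10% = 5.7%.
Total: 35% + 55% + 5.7% = 95.7%.
Rounded: 95.70%.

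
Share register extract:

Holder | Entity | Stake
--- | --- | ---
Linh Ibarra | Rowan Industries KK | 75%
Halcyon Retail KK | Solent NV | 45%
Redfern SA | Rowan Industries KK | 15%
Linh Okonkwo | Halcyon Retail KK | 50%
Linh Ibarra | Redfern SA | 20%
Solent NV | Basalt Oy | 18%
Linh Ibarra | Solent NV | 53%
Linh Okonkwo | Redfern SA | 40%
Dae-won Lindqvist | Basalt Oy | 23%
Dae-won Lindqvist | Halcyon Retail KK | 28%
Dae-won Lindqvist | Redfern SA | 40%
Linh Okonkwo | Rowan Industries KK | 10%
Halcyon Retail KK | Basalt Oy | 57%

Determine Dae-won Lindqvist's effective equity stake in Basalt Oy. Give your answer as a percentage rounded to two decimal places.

Dae-won reaches Basalt along 3 paths.
Via Halcyon → Solent: 28% × 45% × 18% = 2.268%.
Via Halcyon: 28% × 57% = 15.96%.
Direct stake: 23% = 23%.
Total: 2.268% + 15.96% + 23% = 41.228%.
Rounded: 41.23%.

41.23%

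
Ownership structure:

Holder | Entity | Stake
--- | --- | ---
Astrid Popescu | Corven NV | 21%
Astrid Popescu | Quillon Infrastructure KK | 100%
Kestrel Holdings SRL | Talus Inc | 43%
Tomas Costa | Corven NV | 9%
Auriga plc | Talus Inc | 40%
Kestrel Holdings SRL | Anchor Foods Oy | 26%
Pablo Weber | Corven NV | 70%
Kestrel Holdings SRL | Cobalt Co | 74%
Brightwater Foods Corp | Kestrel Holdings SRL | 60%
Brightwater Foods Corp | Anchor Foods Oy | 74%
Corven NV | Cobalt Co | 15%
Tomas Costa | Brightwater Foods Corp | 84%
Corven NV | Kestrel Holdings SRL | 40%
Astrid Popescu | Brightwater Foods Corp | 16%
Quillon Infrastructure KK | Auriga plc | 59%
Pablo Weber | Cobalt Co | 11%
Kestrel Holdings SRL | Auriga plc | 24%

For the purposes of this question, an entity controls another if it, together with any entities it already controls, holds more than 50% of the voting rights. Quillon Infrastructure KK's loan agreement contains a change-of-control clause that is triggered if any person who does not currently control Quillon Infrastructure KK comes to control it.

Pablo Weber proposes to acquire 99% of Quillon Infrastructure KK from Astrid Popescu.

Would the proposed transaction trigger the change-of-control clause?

Yes

The purchase adds only to Pablo's holdings (Astrid's stake shrinks), so Pablo is the only person who could newly come to control Quillon.
Pablo holds 70% of Corven, so Pablo controls Corven.
Neither Pablo nor any entity Pablo controls holds any voting interest in Quillon.
So before the transaction, Pablo does not control Quillon.
After the purchase, Pablo holds 99% of Quillon directly, and Astrid's stake falls to 1%.
Pablo holds 99% of Quillon, so Pablo controls Quillon.
Pablo did not control Quillon before and does after, so the clause is triggered.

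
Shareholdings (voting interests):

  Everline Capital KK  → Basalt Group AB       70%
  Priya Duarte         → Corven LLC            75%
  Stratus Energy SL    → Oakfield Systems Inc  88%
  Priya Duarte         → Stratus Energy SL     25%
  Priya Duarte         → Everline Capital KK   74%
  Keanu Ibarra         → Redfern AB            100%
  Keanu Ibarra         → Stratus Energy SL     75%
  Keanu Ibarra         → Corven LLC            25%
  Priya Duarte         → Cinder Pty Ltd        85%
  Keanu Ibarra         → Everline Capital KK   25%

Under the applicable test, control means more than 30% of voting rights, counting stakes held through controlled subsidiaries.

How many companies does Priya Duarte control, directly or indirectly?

Priya holds 75% of Corven, so Priya controls Corven.
Priya holds 74% of Everline, so Priya controls Everline.
Priya holds 85% of Cinder, so Priya controls Cinder.
Everline holds 70% of Basalt, so Priya controls Basalt.
No other company's threshold is met.
Priya controls 4 companies.

4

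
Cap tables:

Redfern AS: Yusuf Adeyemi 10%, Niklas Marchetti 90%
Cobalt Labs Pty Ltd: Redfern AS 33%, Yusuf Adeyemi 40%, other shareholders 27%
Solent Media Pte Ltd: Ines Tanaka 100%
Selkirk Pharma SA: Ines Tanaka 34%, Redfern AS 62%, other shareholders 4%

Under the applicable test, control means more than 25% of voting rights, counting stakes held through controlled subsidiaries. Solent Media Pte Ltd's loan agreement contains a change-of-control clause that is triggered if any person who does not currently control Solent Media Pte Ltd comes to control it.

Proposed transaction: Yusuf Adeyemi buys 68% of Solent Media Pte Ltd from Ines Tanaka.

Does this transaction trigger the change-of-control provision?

The purchase adds only to Yusuf's holdings (Ines's stake shrinks), so Yusuf is the only person who could newly come to control Solent.
Yusuf holds 40% of Cobalt, so Yusuf controls Cobalt.
Neither Yusuf nor any entity Yusuf controls holds any voting interest in Solent.
So before the transaction, Yusuf does not control Solent.
After the purchase, Yusuf holds 68% of Solent directly, and Ines's stake falls to 32%.
Yusuf holds 68% of Solent, so Yusuf controls Solent.
Yusuf did not control Solent before and does after, so the clause is triggered.

Yes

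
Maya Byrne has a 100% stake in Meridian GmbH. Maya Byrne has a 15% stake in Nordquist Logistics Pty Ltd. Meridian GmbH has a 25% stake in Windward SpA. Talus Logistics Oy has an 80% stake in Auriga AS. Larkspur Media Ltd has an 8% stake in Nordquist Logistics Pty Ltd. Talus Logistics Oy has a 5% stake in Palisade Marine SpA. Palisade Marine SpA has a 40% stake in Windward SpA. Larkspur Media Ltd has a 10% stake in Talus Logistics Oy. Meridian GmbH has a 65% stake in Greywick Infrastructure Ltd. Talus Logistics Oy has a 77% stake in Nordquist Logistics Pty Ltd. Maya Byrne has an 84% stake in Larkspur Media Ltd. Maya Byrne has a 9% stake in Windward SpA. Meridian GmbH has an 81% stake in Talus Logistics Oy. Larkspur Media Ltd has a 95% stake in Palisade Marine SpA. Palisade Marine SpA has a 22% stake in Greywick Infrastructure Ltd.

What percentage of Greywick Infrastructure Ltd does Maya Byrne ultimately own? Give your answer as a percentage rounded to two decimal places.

83.54%

Maya reaches Greywick along 4 paths.
Via Meridian: 100% × 65% = 65%.
Via Meridian → Talus → Palisade: 100% × 81% × 5% × 22% = 0.891%.
Via Larkspur → Talus → Palisade: 84% × 10% × 5% × 22% = 0.0924%.
Via Larkspur → Palisade: 84% × 95% × 22% = 17.556%.
Total: 65% + 0.891% + 0.0924% + 17.556% = 83.5394%.
Rounded: 83.54%.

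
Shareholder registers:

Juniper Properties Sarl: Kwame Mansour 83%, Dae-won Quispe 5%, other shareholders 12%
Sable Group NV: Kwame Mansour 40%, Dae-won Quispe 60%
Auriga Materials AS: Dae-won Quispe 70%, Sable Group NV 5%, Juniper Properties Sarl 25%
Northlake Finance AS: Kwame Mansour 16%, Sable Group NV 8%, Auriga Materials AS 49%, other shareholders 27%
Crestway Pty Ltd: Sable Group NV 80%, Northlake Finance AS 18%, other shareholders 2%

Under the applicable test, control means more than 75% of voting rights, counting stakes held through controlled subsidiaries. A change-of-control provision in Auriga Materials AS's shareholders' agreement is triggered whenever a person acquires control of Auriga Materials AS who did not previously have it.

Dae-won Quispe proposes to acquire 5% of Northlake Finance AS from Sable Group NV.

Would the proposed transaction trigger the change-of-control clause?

The purchase adds only to Dae-won's holdings (Sable's stake shrinks), so Dae-won is the only person who could newly come to control Auriga.
Dae-won's largest direct stake is 70% in Auriga, which does not meet the threshold, so Dae-won controls no company.
In Auriga, Dae-won's side holds only 70%, not > 75%.
So before the transaction, Dae-won does not control Auriga.
After the purchase, Dae-won holds 5% of Northlake directly, and Sable's stake falls to 3%.
Dae-won's side now holds 5% of Northlake, not > 75%, so Dae-won still does not control Northlake.
After the transaction, Dae-won's side holds 70% of Auriga, not > 75%, so Dae-won still does not control Auriga.
No new person acquires control, so the clause is not triggered.

No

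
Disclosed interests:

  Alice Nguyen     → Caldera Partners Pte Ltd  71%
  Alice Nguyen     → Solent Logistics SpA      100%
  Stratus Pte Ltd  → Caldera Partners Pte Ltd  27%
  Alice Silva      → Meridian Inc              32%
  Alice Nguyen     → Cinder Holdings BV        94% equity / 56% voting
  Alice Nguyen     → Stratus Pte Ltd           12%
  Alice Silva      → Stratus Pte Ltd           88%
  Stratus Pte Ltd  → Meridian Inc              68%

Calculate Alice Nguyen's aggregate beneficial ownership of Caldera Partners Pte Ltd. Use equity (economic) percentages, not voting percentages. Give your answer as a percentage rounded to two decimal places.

Alice Nguyen reaches Caldera along 2 paths.
Direct stake: 71% = 71%.
Via Stratus: 12% × 27% = 3.24%.
Total: 71% + 3.24% = 74.24%.

74.24%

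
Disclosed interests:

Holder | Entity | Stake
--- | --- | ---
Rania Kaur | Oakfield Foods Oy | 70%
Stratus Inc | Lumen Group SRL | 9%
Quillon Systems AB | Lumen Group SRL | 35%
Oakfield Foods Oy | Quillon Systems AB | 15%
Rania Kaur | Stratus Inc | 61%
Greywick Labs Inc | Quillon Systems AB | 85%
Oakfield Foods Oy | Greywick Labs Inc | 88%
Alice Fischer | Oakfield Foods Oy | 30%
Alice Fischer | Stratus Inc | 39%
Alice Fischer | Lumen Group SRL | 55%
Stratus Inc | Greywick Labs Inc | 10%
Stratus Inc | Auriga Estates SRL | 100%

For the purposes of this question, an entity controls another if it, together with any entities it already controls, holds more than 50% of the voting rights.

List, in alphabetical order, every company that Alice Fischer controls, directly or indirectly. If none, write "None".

Alice holds 55% of Lumen, so Alice controls Lumen.
No other company's threshold is met.

Lumen Group SRL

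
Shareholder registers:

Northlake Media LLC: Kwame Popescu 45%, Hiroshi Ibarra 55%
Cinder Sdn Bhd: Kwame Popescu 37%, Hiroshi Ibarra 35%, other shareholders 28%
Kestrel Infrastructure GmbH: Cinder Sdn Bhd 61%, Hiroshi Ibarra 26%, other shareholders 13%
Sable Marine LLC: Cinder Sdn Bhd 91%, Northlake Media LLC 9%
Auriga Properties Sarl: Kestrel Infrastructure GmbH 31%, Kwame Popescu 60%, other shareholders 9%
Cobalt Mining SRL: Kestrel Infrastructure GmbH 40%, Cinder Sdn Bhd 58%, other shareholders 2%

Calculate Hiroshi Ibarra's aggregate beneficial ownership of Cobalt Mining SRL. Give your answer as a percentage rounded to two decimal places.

39.24%

Hiroshi reaches Cobalt along 3 paths.
Via Cinder → Kestrel: 35% × 61% × 40% = 8.54%.
Via Kestrel: 26% × 40% = 10.4%.
Via Cinder: 35% × 58% = 20.3%.
Total: 8.54% + 10.4% + 20.3% = 39.24%.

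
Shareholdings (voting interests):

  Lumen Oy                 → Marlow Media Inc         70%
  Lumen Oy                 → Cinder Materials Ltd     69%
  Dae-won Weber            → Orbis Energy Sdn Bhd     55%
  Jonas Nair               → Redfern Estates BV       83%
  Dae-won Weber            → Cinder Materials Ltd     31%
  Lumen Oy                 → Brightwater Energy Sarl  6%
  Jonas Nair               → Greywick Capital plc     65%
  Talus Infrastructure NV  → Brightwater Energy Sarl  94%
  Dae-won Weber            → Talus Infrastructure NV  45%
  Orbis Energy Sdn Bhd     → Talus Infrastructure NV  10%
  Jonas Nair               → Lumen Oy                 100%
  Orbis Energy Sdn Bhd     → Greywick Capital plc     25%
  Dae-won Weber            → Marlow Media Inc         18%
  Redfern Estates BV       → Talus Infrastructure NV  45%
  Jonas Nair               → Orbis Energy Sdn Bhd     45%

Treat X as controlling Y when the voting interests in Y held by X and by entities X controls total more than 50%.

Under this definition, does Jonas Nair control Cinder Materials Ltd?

Yes

Jonas holds 100% of Lumen, so Jonas controls Lumen.
Lumen holds 69% of Cinder, so Jonas controls Cinder.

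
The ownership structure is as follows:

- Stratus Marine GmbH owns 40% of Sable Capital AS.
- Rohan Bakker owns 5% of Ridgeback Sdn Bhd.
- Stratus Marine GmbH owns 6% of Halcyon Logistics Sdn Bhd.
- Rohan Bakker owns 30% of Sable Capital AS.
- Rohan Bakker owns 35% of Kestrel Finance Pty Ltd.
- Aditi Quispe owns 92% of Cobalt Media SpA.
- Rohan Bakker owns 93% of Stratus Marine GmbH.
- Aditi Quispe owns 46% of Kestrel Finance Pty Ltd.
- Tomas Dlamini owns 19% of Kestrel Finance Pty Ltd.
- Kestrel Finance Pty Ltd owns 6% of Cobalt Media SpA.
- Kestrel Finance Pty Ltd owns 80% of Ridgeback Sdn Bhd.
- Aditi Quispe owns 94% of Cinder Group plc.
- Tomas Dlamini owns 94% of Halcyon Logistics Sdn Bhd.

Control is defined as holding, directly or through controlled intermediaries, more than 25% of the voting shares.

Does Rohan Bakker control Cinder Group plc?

No

Rohan holds 35% of Kestrel, so Rohan controls Kestrel.
Rohan holds 93% of Stratus, so Rohan controls Stratus.
Kestrel and Rohan together hold 80% + 5% = 85% of Ridgeback, so Rohan controls Ridgeback.
Stratus and Rohan together hold 40% + 30% = 70% of Sable, so Rohan controls Sable.
Neither Rohan nor any entity Rohan controls holds any voting interest in Cinder.
So Rohan does not control Cinder.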